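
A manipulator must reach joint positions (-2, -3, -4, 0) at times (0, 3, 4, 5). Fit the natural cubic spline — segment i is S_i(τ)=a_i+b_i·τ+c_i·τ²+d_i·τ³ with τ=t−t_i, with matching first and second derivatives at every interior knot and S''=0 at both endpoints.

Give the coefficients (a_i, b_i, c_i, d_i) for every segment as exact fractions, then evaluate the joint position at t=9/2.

  seg 0: a=-2 b=38/93 c=0 d=-23/279
  seg 1: a=-3 b=-169/93 c=-23/31 d=145/93
  seg 2: a=-4 b=128/93 c=122/31 d=-122/93
S(9/2) = -309/124

Δ: Δ0=-1/3, Δ1=-1, Δ2=4
row 1: diag=8, rhs=-4; c'=1/8, d'=-1/2
row 2: denom=4−1·1/8=31/8; d'=(30−1·-1/2)/(31/8)=244/31
back: M2=244/31
back: M1=-1/2−1/8·244/31=-46/31
M: M0=0, M1=-46/31, M2=244/31, M3=0
seg 0: a=-2, c=M0/2=0, d=(M1−M0)/(6·3)=-23/279, b=Δ0−h0·(2M0+M1)/6=38/93
seg 1: a=-3, c=M1/2=-23/31, d=(M2−M1)/(6·1)=145/93, b=Δ1−h1·(2M1+M2)/6=-169/93
seg 2: a=-4, c=M2/2=122/31, d=(M3−M2)/(6·1)=-122/93, b=Δ2−h2·(2M2+M3)/6=128/93
t_q=9/2 → seg 2, τ=1/2; S=-4+128/93·τ+122/31·τ²+-122/93·τ³=-309/124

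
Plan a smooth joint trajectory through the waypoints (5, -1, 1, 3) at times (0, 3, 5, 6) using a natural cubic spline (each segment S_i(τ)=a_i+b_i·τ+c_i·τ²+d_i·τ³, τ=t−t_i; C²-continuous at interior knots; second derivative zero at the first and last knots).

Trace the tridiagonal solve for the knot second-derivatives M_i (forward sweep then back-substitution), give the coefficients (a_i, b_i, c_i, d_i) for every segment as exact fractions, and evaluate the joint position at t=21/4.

  seg 0: a=5 b=-20/7 c=0 d=2/21
  seg 1: a=-1 b=-2/7 c=6/7 d=-3/28
  seg 2: a=1 b=13/7 c=3/14 d=-1/14
S(21/4) = 189/128

Δ: Δ0=-2, Δ1=1, Δ2=2
row 1: diag=10, rhs=18; c'=1/5, d'=9/5
row 2: denom=6−2·1/5=28/5; d'=(6−2·9/5)/(28/5)=3/7
back: M2=3/7
back: M1=9/5−1/5·3/7=12/7
M: M0=0, M1=12/7, M2=3/7, M3=0
seg 0: a=5, c=M0/2=0, d=(M1−M0)/(6·3)=2/21, b=Δ0−h0·(2M0+M1)/6=-20/7
seg 1: a=-1, c=M1/2=6/7, d=(M2−M1)/(6·2)=-3/28, b=Δ1−h1·(2M1+M2)/6=-2/7
seg 2: a=1, c=M2/2=3/14, d=(M3−M2)/(6·1)=-1/14, b=Δ2−h2·(2M2+M3)/6=13/7
t_q=21/4 → seg 2, τ=1/4; S=1+13/7·τ+3/14·τ²+-1/14·τ³=189/128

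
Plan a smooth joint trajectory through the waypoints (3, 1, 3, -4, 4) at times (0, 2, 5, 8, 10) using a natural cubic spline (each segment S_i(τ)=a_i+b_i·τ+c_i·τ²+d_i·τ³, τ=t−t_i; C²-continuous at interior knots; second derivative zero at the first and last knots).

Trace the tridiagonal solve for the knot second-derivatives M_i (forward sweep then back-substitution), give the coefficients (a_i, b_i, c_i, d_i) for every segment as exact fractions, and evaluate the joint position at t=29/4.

Δ: Δ0=-1, Δ1=2/3, Δ2=-7/3, Δ3=4
row 1: diag=10, rhs=10; c'=3/10, d'=1
row 2: denom=12−3·3/10=111/10; d'=(-18−3·1)/(111/10)=-70/37
row 3: denom=10−3·10/37=340/37; d'=(38−3·-70/37)/(340/37)=404/85
back: M3=404/85
back: M2=-70/37−10/37·404/85=-54/17
back: M1=1−3/10·-54/17=166/85
M: M0=0, M1=166/85, M2=-54/17, M3=404/85, M4=0
seg 0: a=3, c=M0/2=0, d=(M1−M0)/(6·2)=83/510, b=Δ0−h0·(2M0+M1)/6=-421/255
seg 1: a=1, c=M1/2=83/85, d=(M2−M1)/(6·3)=-218/765, b=Δ1−h1·(2M1+M2)/6=77/255
seg 2: a=3, c=M2/2=-27/17, d=(M3−M2)/(6·3)=337/765, b=Δ2−h2·(2M2+M3)/6=-23/15
seg 3: a=-4, c=M3/2=202/85, d=(M4−M3)/(6·2)=-101/255, b=Δ3−h3·(2M3+M4)/6=212/255
t_q=29/4 → seg 2, τ=9/4; S=3+-23/15·τ+-27/17·τ²+337/765·τ³=-18891/5440

  seg 0: a=3 b=-421/255 c=0 d=83/510
  seg 1: a=1 b=77/255 c=83/85 d=-218/765
  seg 2: a=3 b=-23/15 c=-27/17 d=337/765
  seg 3: a=-4 b=212/255 c=202/85 d=-101/255
S(29/4) = -18891/5440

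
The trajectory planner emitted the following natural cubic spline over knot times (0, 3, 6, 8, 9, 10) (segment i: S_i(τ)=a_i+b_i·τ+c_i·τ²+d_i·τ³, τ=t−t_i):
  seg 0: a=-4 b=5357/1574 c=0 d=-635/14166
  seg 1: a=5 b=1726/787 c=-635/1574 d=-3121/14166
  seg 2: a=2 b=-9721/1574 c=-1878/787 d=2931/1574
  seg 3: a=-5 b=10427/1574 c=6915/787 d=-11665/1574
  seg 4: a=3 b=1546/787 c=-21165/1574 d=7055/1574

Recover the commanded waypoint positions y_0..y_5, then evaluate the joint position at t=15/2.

y_0 = S_0(0) = a_0 = -4
y_1 = S_1(0) = a_1 = 5
y_2 = S_2(0) = a_2 = 2
y_3 = S_3(0) = a_3 = -5
y_4 = S_4(0) = a_4 = 3
y_5 = S_4(1) = -4
t_q=15/2 is in segment 2 (τ=3/2); S_2(τ)=-79939/12592

y_0=-4 y_1=5 y_2=2 y_3=-5 y_4=3 y_5=-4
S(15/2) = -79939/12592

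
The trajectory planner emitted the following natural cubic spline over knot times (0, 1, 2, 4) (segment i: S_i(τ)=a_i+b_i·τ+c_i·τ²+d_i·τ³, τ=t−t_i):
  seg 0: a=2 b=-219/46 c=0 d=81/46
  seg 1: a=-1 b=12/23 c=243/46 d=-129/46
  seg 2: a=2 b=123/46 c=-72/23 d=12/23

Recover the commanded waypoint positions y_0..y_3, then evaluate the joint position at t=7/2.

y_0=2 y_1=-1 y_2=2 y_3=-1
S(7/2) = 67/92

y_0 = S_0(0) = a_0 = 2
y_1 = S_1(0) = a_1 = -1
y_2 = S_2(0) = a_2 = 2
y_3 = S_2(2) = -1
t_q=7/2 is in segment 2 (τ=3/2); S_2(τ)=67/92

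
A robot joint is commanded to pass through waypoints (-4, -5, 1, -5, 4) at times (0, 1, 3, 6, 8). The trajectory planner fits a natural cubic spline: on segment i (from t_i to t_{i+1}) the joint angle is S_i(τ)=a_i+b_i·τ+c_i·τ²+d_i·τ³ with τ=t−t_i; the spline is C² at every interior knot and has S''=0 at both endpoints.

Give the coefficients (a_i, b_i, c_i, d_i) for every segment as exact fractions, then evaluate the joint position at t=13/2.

  seg 0: a=-4 b=-1009/506 c=0 d=503/506
  seg 1: a=-5 b=250/253 c=1509/506 d=-250/253
  seg 2: a=1 b=268/253 c=-1491/506 d=325/506
  seg 3: a=-5 b=365/506 c=717/253 d=-239/506
S(13/2) = -16151/4048

Δ: Δ0=-1, Δ1=3, Δ2=-2, Δ3=9/2
row 1: diag=6, rhs=24; c'=1/3, d'=4
row 2: denom=10−2·1/3=28/3; d'=(-30−2·4)/(28/3)=-57/14
row 3: denom=10−3·9/28=253/28; d'=(39−3·-57/14)/(253/28)=1434/253
back: M3=1434/253
back: M2=-57/14−9/28·1434/253=-1491/253
back: M1=4−1/3·-1491/253=1509/253
M: M0=0, M1=1509/253, M2=-1491/253, M3=1434/253, M4=0
seg 0: a=-4, c=M0/2=0, d=(M1−M0)/(6·1)=503/506, b=Δ0−h0·(2M0+M1)/6=-1009/506
seg 1: a=-5, c=M1/2=1509/506, d=(M2−M1)/(6·2)=-250/253, b=Δ1−h1·(2M1+M2)/6=250/253
seg 2: a=1, c=M2/2=-1491/506, d=(M3−M2)/(6·3)=325/506, b=Δ2−h2·(2M2+M3)/6=268/253
seg 3: a=-5, c=M3/2=717/253, d=(M4−M3)/(6·2)=-239/506, b=Δ3−h3·(2M3+M4)/6=365/506
t_q=13/2 → seg 3, τ=1/2; S=-5+365/506·τ+717/253·τ²+-239/506·τ³=-16151/4048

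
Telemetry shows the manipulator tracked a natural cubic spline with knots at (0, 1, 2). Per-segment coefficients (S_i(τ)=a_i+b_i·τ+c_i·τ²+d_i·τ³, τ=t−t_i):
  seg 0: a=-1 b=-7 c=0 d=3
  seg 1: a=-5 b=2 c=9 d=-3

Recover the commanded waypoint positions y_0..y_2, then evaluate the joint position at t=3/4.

y_0=-1 y_1=-5 y_2=3
S(3/4) = -319/64

y_0 = S_0(0) = a_0 = -1
y_1 = S_1(0) = a_1 = -5
y_2 = S_1(1) = 3
t_q=3/4 is in segment 0 (τ=3/4); S_0(τ)=-319/64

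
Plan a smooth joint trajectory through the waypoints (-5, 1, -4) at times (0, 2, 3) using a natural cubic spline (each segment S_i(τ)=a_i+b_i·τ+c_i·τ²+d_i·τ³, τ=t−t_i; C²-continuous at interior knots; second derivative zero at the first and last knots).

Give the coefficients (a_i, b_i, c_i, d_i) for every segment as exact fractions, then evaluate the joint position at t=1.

Δ: Δ0=3, Δ1=-5
row 1: diag=6, rhs=-48; c'=1/6, d'=-8
back: M1=-8
M: M0=0, M1=-8, M2=0
seg 0: a=-5, c=M0/2=0, d=(M1−M0)/(6·2)=-2/3, b=Δ0−h0·(2M0+M1)/6=17/3
seg 1: a=1, c=M1/2=-4, d=(M2−M1)/(6·1)=4/3, b=Δ1−h1·(2M1+M2)/6=-7/3
t_q=1 → seg 0, τ=1; S=-5+17/3·τ+0·τ²+-2/3·τ³=0

  seg 0: a=-5 b=17/3 c=0 d=-2/3
  seg 1: a=1 b=-7/3 c=-4 d=4/3
S(1) = 0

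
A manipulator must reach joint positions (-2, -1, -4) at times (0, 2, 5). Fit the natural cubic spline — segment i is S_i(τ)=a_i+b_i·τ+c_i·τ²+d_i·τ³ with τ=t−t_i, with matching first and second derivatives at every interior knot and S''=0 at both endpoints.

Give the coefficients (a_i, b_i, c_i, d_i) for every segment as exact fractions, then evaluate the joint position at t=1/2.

Δ: Δ0=1/2, Δ1=-1
row 1: diag=10, rhs=-9; c'=3/10, d'=-9/10
back: M1=-9/10
M: M0=0, M1=-9/10, M2=0
seg 0: a=-2, c=M0/2=0, d=(M1−M0)/(6·2)=-3/40, b=Δ0−h0·(2M0+M1)/6=4/5
seg 1: a=-1, c=M1/2=-9/20, d=(M2−M1)/(6·3)=1/20, b=Δ1−h1·(2M1+M2)/6=-1/10
t_q=1/2 → seg 0, τ=1/2; S=-2+4/5·τ+0·τ²+-3/40·τ³=-103/64

  seg 0: a=-2 b=4/5 c=0 d=-3/40
  seg 1: a=-1 b=-1/10 c=-9/20 d=1/20
S(1/2) = -103/64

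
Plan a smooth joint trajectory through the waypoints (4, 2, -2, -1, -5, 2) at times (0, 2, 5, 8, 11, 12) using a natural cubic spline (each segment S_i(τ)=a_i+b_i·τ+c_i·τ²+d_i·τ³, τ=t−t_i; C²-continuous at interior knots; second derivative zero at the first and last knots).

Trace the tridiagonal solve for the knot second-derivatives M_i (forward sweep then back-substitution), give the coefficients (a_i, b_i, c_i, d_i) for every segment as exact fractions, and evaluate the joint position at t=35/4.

Δ: Δ0=-1, Δ1=-4/3, Δ2=1/3, Δ3=-4/3, Δ4=7
row 1: diag=10, rhs=-2; c'=3/10, d'=-1/5
row 2: denom=12−3·3/10=111/10; d'=(10−3·-1/5)/(111/10)=106/111
row 3: denom=12−3·10/37=414/37; d'=(-10−3·106/111)/(414/37)=-238/207
row 4: denom=8−3·37/138=331/46; d'=(50−3·-238/207)/(331/46)=7376/993
back: M4=7376/993
back: M3=-238/207−37/138·7376/993=-9358/2979
back: M2=106/111−10/37·-9358/2979=5374/2979
back: M1=-1/5−3/10·5374/2979=-736/993
M: M0=0, M1=-736/993, M2=5374/2979, M3=-9358/2979, M4=7376/993, M5=0
seg 0: a=4, c=M0/2=0, d=(M1−M0)/(6·2)=-184/2979, b=Δ0−h0·(2M0+M1)/6=-2243/2979
seg 1: a=2, c=M1/2=-368/993, d=(M2−M1)/(6·3)=3791/26811, b=Δ1−h1·(2M1+M2)/6=-4451/2979
seg 2: a=-2, c=M2/2=2687/2979, d=(M3−M2)/(6·3)=-7366/26811, b=Δ2−h2·(2M2+M3)/6=298/2979
seg 3: a=-1, c=M3/2=-4679/2979, d=(M4−M3)/(6·3)=15743/26811, b=Δ3−h3·(2M3+M4)/6=-5678/2979
seg 4: a=-5, c=M4/2=3688/993, d=(M5−M4)/(6·1)=-3688/2979, b=Δ4−h4·(2M4+M5)/6=13477/2979
t_q=35/4 → seg 3, τ=3/4; S=-1+-5678/2979·τ+-4679/2979·τ²+15743/26811·τ³=-64935/21184

  seg 0: a=4 b=-2243/2979 c=0 d=-184/2979
  seg 1: a=2 b=-4451/2979 c=-368/993 d=3791/26811
  seg 2: a=-2 b=298/2979 c=2687/2979 d=-7366/26811
  seg 3: a=-1 b=-5678/2979 c=-4679/2979 d=15743/26811
  seg 4: a=-5 b=13477/2979 c=3688/993 d=-3688/2979
S(35/4) = -64935/21184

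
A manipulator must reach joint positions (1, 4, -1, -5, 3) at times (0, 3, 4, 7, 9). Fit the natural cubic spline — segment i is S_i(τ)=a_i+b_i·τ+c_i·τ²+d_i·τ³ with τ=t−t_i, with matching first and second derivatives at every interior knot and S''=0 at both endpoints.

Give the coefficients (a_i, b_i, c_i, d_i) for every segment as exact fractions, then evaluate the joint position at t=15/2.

  seg 0: a=1 b=949/279 c=0 d=-670/2511
  seg 1: a=4 b=-1061/279 c=-670/279 d=112/93
  seg 2: a=-1 b=-1393/279 c=338/279 d=7/2511
  seg 3: a=-5 b=656/279 c=115/93 d=-115/558
S(15/2) = -5269/1488

Δ: Δ0=1, Δ1=-5, Δ2=-4/3, Δ3=4
row 1: diag=8, rhs=-36; c'=1/8, d'=-9/2
row 2: denom=8−1·1/8=63/8; d'=(22−1·-9/2)/(63/8)=212/63
row 3: denom=10−3·8/21=62/7; d'=(32−3·212/63)/(62/7)=230/93
back: M3=230/93
back: M2=212/63−8/21·230/93=676/279
back: M1=-9/2−1/8·676/279=-1340/279
M: M0=0, M1=-1340/279, M2=676/279, M3=230/93, M4=0
seg 0: a=1, c=M0/2=0, d=(M1−M0)/(6·3)=-670/2511, b=Δ0−h0·(2M0+M1)/6=949/279
seg 1: a=4, c=M1/2=-670/279, d=(M2−M1)/(6·1)=112/93, b=Δ1−h1·(2M1+M2)/6=-1061/279
seg 2: a=-1, c=M2/2=338/279, d=(M3−M2)/(6·3)=7/2511, b=Δ2−h2·(2M2+M3)/6=-1393/279
seg 3: a=-5, c=M3/2=115/93, d=(M4−M3)/(6·2)=-115/558, b=Δ3−h3·(2M3+M4)/6=656/279
t_q=15/2 → seg 3, τ=1/2; S=-5+656/279·τ+115/93·τ²+-115/558·τ³=-5269/1488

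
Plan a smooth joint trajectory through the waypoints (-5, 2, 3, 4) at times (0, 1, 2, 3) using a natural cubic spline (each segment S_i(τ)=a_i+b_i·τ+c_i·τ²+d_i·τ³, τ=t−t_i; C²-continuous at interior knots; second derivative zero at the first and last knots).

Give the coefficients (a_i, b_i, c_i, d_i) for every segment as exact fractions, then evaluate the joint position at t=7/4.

  seg 0: a=-5 b=43/5 c=0 d=-8/5
  seg 1: a=2 b=19/5 c=-24/5 d=2
  seg 2: a=3 b=1/5 c=6/5 d=-2/5
S(7/4) = 479/160

Δ: Δ0=7, Δ1=1, Δ2=1
row 1: diag=4, rhs=-36; c'=1/4, d'=-9
row 2: denom=4−1·1/4=15/4; d'=(0−1·-9)/(15/4)=12/5
back: M2=12/5
back: M1=-9−1/4·12/5=-48/5
M: M0=0, M1=-48/5, M2=12/5, M3=0
seg 0: a=-5, c=M0/2=0, d=(M1−M0)/(6·1)=-8/5, b=Δ0−h0·(2M0+M1)/6=43/5
seg 1: a=2, c=M1/2=-24/5, d=(M2−M1)/(6·1)=2, b=Δ1−h1·(2M1+M2)/6=19/5
seg 2: a=3, c=M2/2=6/5, d=(M3−M2)/(6·1)=-2/5, b=Δ2−h2·(2M2+M3)/6=1/5
t_q=7/4 → seg 1, τ=3/4; S=2+19/5·τ+-24/5·τ²+2·τ³=479/160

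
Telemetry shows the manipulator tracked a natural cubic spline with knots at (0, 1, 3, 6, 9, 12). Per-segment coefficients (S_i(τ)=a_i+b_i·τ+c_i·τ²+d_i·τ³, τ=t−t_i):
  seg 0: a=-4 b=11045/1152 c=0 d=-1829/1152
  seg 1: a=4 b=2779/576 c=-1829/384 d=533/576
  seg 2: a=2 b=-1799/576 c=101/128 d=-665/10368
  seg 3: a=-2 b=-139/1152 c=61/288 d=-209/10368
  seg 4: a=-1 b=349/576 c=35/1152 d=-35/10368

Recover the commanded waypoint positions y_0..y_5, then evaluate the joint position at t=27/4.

y_0=-4 y_1=4 y_2=2 y_3=-2 y_4=-1 y_5=1
S(27/4) = -16219/8192

y_0 = S_0(0) = a_0 = -4
y_1 = S_1(0) = a_1 = 4
y_2 = S_2(0) = a_2 = 2
y_3 = S_3(0) = a_3 = -2
y_4 = S_4(0) = a_4 = -1
y_5 = S_4(3) = 1
t_q=27/4 is in segment 3 (τ=3/4); S_3(τ)=-16219/8192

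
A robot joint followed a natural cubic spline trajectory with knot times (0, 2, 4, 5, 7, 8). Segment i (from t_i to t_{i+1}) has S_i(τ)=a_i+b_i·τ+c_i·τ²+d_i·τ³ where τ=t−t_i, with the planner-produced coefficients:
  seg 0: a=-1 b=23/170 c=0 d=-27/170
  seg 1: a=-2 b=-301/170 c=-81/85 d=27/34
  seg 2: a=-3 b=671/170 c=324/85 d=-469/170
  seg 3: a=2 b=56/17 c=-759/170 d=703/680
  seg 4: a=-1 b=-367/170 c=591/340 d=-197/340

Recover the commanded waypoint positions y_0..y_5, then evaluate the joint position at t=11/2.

y_0 = S_0(0) = a_0 = -1
y_1 = S_1(0) = a_1 = -2
y_2 = S_2(0) = a_2 = -3
y_3 = S_3(0) = a_3 = 2
y_4 = S_4(0) = a_4 = -1
y_5 = S_4(1) = -2
t_q=11/2 is in segment 3 (τ=1/2); S_3(τ)=14471/5440

y_0=-1 y_1=-2 y_2=-3 y_3=2 y_4=-1 y_5=-2
S(11/2) = 14471/5440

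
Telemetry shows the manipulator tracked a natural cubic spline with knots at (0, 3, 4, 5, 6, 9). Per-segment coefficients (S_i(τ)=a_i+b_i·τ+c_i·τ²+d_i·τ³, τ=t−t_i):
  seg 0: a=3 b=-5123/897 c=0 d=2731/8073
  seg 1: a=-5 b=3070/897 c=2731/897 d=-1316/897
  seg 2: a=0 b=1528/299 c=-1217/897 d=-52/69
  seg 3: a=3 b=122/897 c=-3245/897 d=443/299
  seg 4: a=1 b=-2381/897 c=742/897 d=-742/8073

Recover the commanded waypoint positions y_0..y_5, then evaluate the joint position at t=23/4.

y_0=3 y_1=-5 y_2=0 y_3=3 y_4=1 y_5=-2
S(23/4) = 32381/19136

y_0 = S_0(0) = a_0 = 3
y_1 = S_1(0) = a_1 = -5
y_2 = S_2(0) = a_2 = 0
y_3 = S_3(0) = a_3 = 3
y_4 = S_4(0) = a_4 = 1
y_5 = S_4(3) = -2
t_q=23/4 is in segment 3 (τ=3/4); S_3(τ)=32381/19136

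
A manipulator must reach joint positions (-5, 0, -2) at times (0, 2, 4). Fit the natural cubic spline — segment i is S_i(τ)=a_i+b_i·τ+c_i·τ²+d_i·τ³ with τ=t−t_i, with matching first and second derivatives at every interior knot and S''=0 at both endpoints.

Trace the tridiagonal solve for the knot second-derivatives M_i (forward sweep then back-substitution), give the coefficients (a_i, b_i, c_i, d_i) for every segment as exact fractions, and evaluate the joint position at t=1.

  seg 0: a=-5 b=27/8 c=0 d=-7/32
  seg 1: a=0 b=3/4 c=-21/16 d=7/32
S(1) = -59/32

Δ: Δ0=5/2, Δ1=-1
row 1: diag=8, rhs=-21; c'=1/4, d'=-21/8
back: M1=-21/8
M: M0=0, M1=-21/8, M2=0
seg 0: a=-5, c=M0/2=0, d=(M1−M0)/(6·2)=-7/32, b=Δ0−h0·(2M0+M1)/6=27/8
seg 1: a=0, c=M1/2=-21/16, d=(M2−M1)/(6·2)=7/32, b=Δ1−h1·(2M1+M2)/6=3/4
t_q=1 → seg 0, τ=1; S=-5+27/8·τ+0·τ²+-7/32·τ³=-59/32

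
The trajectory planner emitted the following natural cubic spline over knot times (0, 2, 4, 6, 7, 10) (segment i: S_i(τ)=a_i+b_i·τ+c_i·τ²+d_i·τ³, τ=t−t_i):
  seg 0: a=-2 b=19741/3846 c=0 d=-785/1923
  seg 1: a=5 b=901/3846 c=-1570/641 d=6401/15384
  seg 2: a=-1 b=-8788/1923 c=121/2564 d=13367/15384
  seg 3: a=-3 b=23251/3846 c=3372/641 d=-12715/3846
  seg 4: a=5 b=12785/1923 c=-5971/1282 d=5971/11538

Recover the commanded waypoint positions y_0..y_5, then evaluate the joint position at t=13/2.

y_0=-2 y_1=5 y_2=-1 y_3=-3 y_4=5 y_5=-3
S(13/2) = 9483/10256

y_0 = S_0(0) = a_0 = -2
y_1 = S_1(0) = a_1 = 5
y_2 = S_2(0) = a_2 = -1
y_3 = S_3(0) = a_3 = -3
y_4 = S_4(0) = a_4 = 5
y_5 = S_4(3) = -3
t_q=13/2 is in segment 3 (τ=1/2); S_3(τ)=9483/10256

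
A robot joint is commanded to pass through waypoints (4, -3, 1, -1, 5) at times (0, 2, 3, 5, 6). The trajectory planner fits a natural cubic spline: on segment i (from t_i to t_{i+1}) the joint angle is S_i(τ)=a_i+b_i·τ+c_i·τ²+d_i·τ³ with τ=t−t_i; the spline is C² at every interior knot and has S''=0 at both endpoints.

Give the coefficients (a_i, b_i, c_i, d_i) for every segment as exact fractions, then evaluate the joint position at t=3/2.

Δ: Δ0=-7/2, Δ1=4, Δ2=-1, Δ3=6
row 1: diag=6, rhs=45; c'=1/6, d'=15/2
row 2: denom=6−1·1/6=35/6; d'=(-30−1·15/2)/(35/6)=-45/7
row 3: denom=6−2·12/35=186/35; d'=(42−2·-45/7)/(186/35)=320/31
back: M3=320/31
back: M2=-45/7−12/35·320/31=-309/31
back: M1=15/2−1/6·-309/31=284/31
M: M0=0, M1=284/31, M2=-309/31, M3=320/31, M4=0
seg 0: a=4, c=M0/2=0, d=(M1−M0)/(6·2)=71/93, b=Δ0−h0·(2M0+M1)/6=-1219/186
seg 1: a=-3, c=M1/2=142/31, d=(M2−M1)/(6·1)=-593/186, b=Δ1−h1·(2M1+M2)/6=485/186
seg 2: a=1, c=M2/2=-309/62, d=(M3−M2)/(6·2)=629/372, b=Δ2−h2·(2M2+M3)/6=205/93
seg 3: a=-1, c=M3/2=160/31, d=(M4−M3)/(6·1)=-160/93, b=Δ3−h3·(2M3+M4)/6=238/93
t_q=3/2 → seg 0, τ=3/2; S=4+-1219/186·τ+0·τ²+71/93·τ³=-807/248

  seg 0: a=4 b=-1219/186 c=0 d=71/93
  seg 1: a=-3 b=485/186 c=142/31 d=-593/186
  seg 2: a=1 b=205/93 c=-309/62 d=629/372
  seg 3: a=-1 b=238/93 c=160/31 d=-160/93
S(3/2) = -807/248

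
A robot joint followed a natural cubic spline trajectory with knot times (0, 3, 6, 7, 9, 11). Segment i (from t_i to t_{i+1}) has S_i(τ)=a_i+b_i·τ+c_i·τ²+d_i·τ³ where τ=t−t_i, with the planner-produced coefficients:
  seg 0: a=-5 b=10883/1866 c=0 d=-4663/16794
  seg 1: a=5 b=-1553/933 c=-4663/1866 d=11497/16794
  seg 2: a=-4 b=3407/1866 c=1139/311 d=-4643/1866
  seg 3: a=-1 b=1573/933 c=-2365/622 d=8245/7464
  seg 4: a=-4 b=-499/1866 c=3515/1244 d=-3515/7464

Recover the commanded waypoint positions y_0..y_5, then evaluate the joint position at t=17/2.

y_0 = S_0(0) = a_0 = -5
y_1 = S_1(0) = a_1 = 5
y_2 = S_2(0) = a_2 = -4
y_3 = S_3(0) = a_3 = -1
y_4 = S_4(0) = a_4 = -4
y_5 = S_4(2) = 3
t_q=17/2 is in segment 3 (τ=3/2); S_3(τ)=-65643/19904

y_0=-5 y_1=5 y_2=-4 y_3=-1 y_4=-4 y_5=3
S(17/2) = -65643/19904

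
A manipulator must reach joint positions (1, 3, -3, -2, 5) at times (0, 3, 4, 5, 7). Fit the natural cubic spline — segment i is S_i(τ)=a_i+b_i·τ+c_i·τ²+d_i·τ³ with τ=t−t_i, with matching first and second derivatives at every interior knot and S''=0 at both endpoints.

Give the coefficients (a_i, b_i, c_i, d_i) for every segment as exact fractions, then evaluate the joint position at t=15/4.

Δ: Δ0=2/3, Δ1=-6, Δ2=1, Δ3=7/2
row 1: diag=8, rhs=-40; c'=1/8, d'=-5
row 2: denom=4−1·1/8=31/8; d'=(42−1·-5)/(31/8)=376/31
row 3: denom=6−1·8/31=178/31; d'=(15−1·376/31)/(178/31)=1/2
back: M3=1/2
back: M2=376/31−8/31·1/2=12
back: M1=-5−1/8·12=-13/2
M: M0=0, M1=-13/2, M2=12, M3=1/2, M4=0
seg 0: a=1, c=M0/2=0, d=(M1−M0)/(6·3)=-13/36, b=Δ0−h0·(2M0+M1)/6=47/12
seg 1: a=3, c=M1/2=-13/4, d=(M2−M1)/(6·1)=37/12, b=Δ1−h1·(2M1+M2)/6=-35/6
seg 2: a=-3, c=M2/2=6, d=(M3−M2)/(6·1)=-23/12, b=Δ2−h2·(2M2+M3)/6=-37/12
seg 3: a=-2, c=M3/2=1/4, d=(M4−M3)/(6·2)=-1/24, b=Δ3−h3·(2M3+M4)/6=19/6
t_q=15/4 → seg 1, τ=3/4; S=3+-35/6·τ+-13/4·τ²+37/12·τ³=-487/256

  seg 0: a=1 b=47/12 c=0 d=-13/36
  seg 1: a=3 b=-35/6 c=-13/4 d=37/12
  seg 2: a=-3 b=-37/12 c=6 d=-23/12
  seg 3: a=-2 b=19/6 c=1/4 d=-1/24
S(15/4) = -487/256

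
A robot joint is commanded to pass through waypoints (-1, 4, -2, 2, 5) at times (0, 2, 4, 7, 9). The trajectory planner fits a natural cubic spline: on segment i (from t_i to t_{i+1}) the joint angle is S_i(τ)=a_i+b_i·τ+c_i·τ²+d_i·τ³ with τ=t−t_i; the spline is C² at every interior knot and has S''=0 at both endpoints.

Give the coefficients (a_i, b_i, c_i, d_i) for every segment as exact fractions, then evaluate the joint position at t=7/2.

Δ: Δ0=5/2, Δ1=-3, Δ2=4/3, Δ3=3/2
row 1: diag=8, rhs=-33; c'=1/4, d'=-33/8
row 2: denom=10−2·1/4=19/2; d'=(26−2·-33/8)/(19/2)=137/38
row 3: denom=10−3·6/19=172/19; d'=(1−3·137/38)/(172/19)=-373/344
back: M3=-373/344
back: M2=137/38−6/19·-373/344=679/172
back: M1=-33/8−1/4·679/172=-3517/688
M: M0=0, M1=-3517/688, M2=679/172, M3=-373/344, M4=0
seg 0: a=-1, c=M0/2=0, d=(M1−M0)/(6·2)=-3517/8256, b=Δ0−h0·(2M0+M1)/6=8677/2064
seg 1: a=4, c=M1/2=-3517/1376, d=(M2−M1)/(6·2)=6233/8256, b=Δ1−h1·(2M1+M2)/6=-937/1032
seg 2: a=-2, c=M2/2=679/344, d=(M3−M2)/(6·3)=-577/2064, b=Δ2−h2·(2M2+M3)/6=-4277/2064
seg 3: a=2, c=M3/2=-373/688, d=(M4−M3)/(6·2)=373/4128, b=Δ3−h3·(2M3+M4)/6=1147/516
t_q=7/2 → seg 1, τ=3/2; S=4+-937/1032·τ+-3517/1376·τ²+6233/8256·τ³=-12435/22016

  seg 0: a=-1 b=8677/2064 c=0 d=-3517/8256
  seg 1: a=4 b=-937/1032 c=-3517/1376 d=6233/8256
  seg 2: a=-2 b=-4277/2064 c=679/344 d=-577/2064
  seg 3: a=2 b=1147/516 c=-373/688 d=373/4128
S(7/2) = -12435/22016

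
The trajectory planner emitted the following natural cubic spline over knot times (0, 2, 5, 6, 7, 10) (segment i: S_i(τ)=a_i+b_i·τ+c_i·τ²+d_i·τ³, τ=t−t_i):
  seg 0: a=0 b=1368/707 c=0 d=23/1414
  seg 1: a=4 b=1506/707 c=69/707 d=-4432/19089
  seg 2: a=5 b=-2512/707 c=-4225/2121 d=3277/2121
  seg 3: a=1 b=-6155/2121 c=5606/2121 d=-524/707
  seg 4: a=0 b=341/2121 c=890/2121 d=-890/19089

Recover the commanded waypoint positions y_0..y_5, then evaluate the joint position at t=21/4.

y_0 = S_0(0) = a_0 = 0
y_1 = S_1(0) = a_1 = 4
y_2 = S_2(0) = a_2 = 5
y_3 = S_3(0) = a_3 = 1
y_4 = S_4(0) = a_4 = 0
y_5 = S_4(3) = 3
t_q=21/4 is in segment 2 (τ=1/4); S_2(τ)=181507/45248

y_0=0 y_1=4 y_2=5 y_3=1 y_4=0 y_5=3
S(21/4) = 181507/45248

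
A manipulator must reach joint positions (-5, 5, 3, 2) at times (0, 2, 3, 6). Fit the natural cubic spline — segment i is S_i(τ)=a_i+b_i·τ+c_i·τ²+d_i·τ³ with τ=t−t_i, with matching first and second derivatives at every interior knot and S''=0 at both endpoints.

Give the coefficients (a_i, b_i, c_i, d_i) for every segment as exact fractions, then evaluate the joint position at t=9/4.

  seg 0: a=-5 b=1051/141 c=0 d=-173/282
  seg 1: a=5 b=13/141 c=-173/47 d=224/141
  seg 2: a=3 b=-353/141 c=51/47 d=-17/141
S(9/4) = 3623/752

Δ: Δ0=5, Δ1=-2, Δ2=-1/3
row 1: diag=6, rhs=-42; c'=1/6, d'=-7
row 2: denom=8−1·1/6=47/6; d'=(10−1·-7)/(47/6)=102/47
back: M2=102/47
back: M1=-7−1/6·102/47=-346/47
M: M0=0, M1=-346/47, M2=102/47, M3=0
seg 0: a=-5, c=M0/2=0, d=(M1−M0)/(6·2)=-173/282, b=Δ0−h0·(2M0+M1)/6=1051/141
seg 1: a=5, c=M1/2=-173/47, d=(M2−M1)/(6·1)=224/141, b=Δ1−h1·(2M1+M2)/6=13/141
seg 2: a=3, c=M2/2=51/47, d=(M3−M2)/(6·3)=-17/141, b=Δ2−h2·(2M2+M3)/6=-353/141
t_q=9/4 → seg 1, τ=1/4; S=5+13/141·τ+-173/47·τ²+224/141·τ³=3623/752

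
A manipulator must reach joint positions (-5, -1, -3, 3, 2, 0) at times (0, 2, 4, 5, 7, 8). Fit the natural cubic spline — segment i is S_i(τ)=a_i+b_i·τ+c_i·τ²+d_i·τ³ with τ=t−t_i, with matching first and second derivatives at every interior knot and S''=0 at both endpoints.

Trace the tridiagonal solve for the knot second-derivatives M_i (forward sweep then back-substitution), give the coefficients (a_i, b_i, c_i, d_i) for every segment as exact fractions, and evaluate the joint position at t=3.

  seg 0: a=-5 b=1219/340 c=0 d=-539/1360
  seg 1: a=-1 b=-199/170 c=-1617/680 d=335/272
  seg 2: a=-3 b=1393/340 c=426/85 d=-1057/340
  seg 3: a=3 b=163/34 c=-1467/340 d=567/680
  seg 4: a=2 b=-209/85 c=117/170 d=-39/170
S(3) = -4511/1360

Δ: Δ0=2, Δ1=-1, Δ2=6, Δ3=-1/2, Δ4=-2
row 1: diag=8, rhs=-18; c'=1/4, d'=-9/4
row 2: denom=6−2·1/4=11/2; d'=(42−2·-9/4)/(11/2)=93/11
row 3: denom=6−1·2/11=64/11; d'=(-39−1·93/11)/(64/11)=-261/32
row 4: denom=6−2·11/32=85/16; d'=(-9−2·-261/32)/(85/16)=117/85
back: M4=117/85
back: M3=-261/32−11/32·117/85=-1467/170
back: M2=93/11−2/11·-1467/170=852/85
back: M1=-9/4−1/4·852/85=-1617/340
M: M0=0, M1=-1617/340, M2=852/85, M3=-1467/170, M4=117/85, M5=0
seg 0: a=-5, c=M0/2=0, d=(M1−M0)/(6·2)=-539/1360, b=Δ0−h0·(2M0+M1)/6=1219/340
seg 1: a=-1, c=M1/2=-1617/680, d=(M2−M1)/(6·2)=335/272, b=Δ1−h1·(2M1+M2)/6=-199/170
seg 2: a=-3, c=M2/2=426/85, d=(M3−M2)/(6·1)=-1057/340, b=Δ2−h2·(2M2+M3)/6=1393/340
seg 3: a=3, c=M3/2=-1467/340, d=(M4−M3)/(6·2)=567/680, b=Δ3−h3·(2M3+M4)/6=163/34
seg 4: a=2, c=M4/2=117/170, d=(M5−M4)/(6·1)=-39/170, b=Δ4−h4·(2M4+M5)/6=-209/85
t_q=3 → seg 1, τ=1; S=-1+-199/170·τ+-1617/680·τ²+335/272·τ³=-4511/1360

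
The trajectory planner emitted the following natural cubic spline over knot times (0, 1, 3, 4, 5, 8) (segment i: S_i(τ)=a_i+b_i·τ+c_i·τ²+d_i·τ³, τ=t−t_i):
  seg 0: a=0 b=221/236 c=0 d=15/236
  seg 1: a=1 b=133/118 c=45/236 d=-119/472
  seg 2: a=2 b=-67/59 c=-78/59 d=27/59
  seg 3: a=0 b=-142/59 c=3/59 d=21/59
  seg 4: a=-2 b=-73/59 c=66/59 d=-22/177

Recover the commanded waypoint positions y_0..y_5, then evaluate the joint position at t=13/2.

y_0=0 y_1=1 y_2=2 y_3=0 y_4=-2 y_5=1
S(13/2) = -415/236

y_0 = S_0(0) = a_0 = 0
y_1 = S_1(0) = a_1 = 1
y_2 = S_2(0) = a_2 = 2
y_3 = S_3(0) = a_3 = 0
y_4 = S_4(0) = a_4 = -2
y_5 = S_4(3) = 1
t_q=13/2 is in segment 4 (τ=3/2); S_4(τ)=-415/236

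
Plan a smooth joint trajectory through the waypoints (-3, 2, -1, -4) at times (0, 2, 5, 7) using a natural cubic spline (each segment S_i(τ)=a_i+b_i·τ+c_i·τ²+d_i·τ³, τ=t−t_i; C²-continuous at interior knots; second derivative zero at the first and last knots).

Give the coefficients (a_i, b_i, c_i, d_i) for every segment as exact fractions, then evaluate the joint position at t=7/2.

  seg 0: a=-3 b=589/182 c=0 d=-67/364
  seg 1: a=2 b=187/182 c=-201/182 d=1/7
  seg 2: a=-1 b=-317/182 c=33/182 d=-11/364
S(7/2) = 20/13

Δ: Δ0=5/2, Δ1=-1, Δ2=-3/2
row 1: diag=10, rhs=-21; c'=3/10, d'=-21/10
row 2: denom=10−3·3/10=91/10; d'=(-3−3·-21/10)/(91/10)=33/91
back: M2=33/91
back: M1=-21/10−3/10·33/91=-201/91
M: M0=0, M1=-201/91, M2=33/91, M3=0
seg 0: a=-3, c=M0/2=0, d=(M1−M0)/(6·2)=-67/364, b=Δ0−h0·(2M0+M1)/6=589/182
seg 1: a=2, c=M1/2=-201/182, d=(M2−M1)/(6·3)=1/7, b=Δ1−h1·(2M1+M2)/6=187/182
seg 2: a=-1, c=M2/2=33/182, d=(M3−M2)/(6·2)=-11/364, b=Δ2−h2·(2M2+M3)/6=-317/182
t_q=7/2 → seg 1, τ=3/2; S=2+187/182·τ+-201/182·τ²+1/7·τ³=20/13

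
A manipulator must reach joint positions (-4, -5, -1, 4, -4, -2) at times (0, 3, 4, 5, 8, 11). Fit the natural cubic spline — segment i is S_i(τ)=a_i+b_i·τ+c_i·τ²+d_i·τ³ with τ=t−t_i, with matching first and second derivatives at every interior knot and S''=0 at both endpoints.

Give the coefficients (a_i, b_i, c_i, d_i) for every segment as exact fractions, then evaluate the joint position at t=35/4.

  seg 0: a=-4 b=-1556/867 c=0 d=1267/7803
  seg 1: a=-5 b=2245/867 c=1267/867 d=-44/867
  seg 2: a=-1 b=1549/289 c=1135/867 d=-1447/867
  seg 3: a=4 b=2576/867 c=-3206/867 d=4730/7803
  seg 4: a=-4 b=-2470/867 c=508/289 d=-508/2601
S(35/4) = -24185/4624

Δ: Δ0=-1/3, Δ1=4, Δ2=5, Δ3=-8/3, Δ4=2/3
row 1: diag=8, rhs=26; c'=1/8, d'=13/4
row 2: denom=4−1·1/8=31/8; d'=(6−1·13/4)/(31/8)=22/31
row 3: denom=8−1·8/31=240/31; d'=(-46−1·22/31)/(240/31)=-181/30
row 4: denom=12−3·31/80=867/80; d'=(20−3·-181/30)/(867/80)=1016/289
back: M4=1016/289
back: M3=-181/30−31/80·1016/289=-6412/867
back: M2=22/31−8/31·-6412/867=2270/867
back: M1=13/4−1/8·2270/867=2534/867
M: M0=0, M1=2534/867, M2=2270/867, M3=-6412/867, M4=1016/289, M5=0
seg 0: a=-4, c=M0/2=0, d=(M1−M0)/(6·3)=1267/7803, b=Δ0−h0·(2M0+M1)/6=-1556/867
seg 1: a=-5, c=M1/2=1267/867, d=(M2−M1)/(6·1)=-44/867, b=Δ1−h1·(2M1+M2)/6=2245/867
seg 2: a=-1, c=M2/2=1135/867, d=(M3−M2)/(6·1)=-1447/867, b=Δ2−h2·(2M2+M3)/6=1549/289
seg 3: a=4, c=M3/2=-3206/867, d=(M4−M3)/(6·3)=4730/7803, b=Δ3−h3·(2M3+M4)/6=2576/867
seg 4: a=-4, c=M4/2=508/289, d=(M5−M4)/(6·3)=-508/2601, b=Δ4−h4·(2M4+M5)/6=-2470/867
t_q=35/4 → seg 4, τ=3/4; S=-4+-2470/867·τ+508/289·τ²+-508/2601·τ³=-24185/4624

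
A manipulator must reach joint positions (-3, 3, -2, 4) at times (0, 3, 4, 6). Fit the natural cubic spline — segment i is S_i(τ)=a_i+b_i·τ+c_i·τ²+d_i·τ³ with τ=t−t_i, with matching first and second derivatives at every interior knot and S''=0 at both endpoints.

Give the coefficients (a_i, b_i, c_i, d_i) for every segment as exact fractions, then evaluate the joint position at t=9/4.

Δ: Δ0=2, Δ1=-5, Δ2=3
row 1: diag=8, rhs=-42; c'=1/8, d'=-21/4
row 2: denom=6−1·1/8=47/8; d'=(48−1·-21/4)/(47/8)=426/47
back: M2=426/47
back: M1=-21/4−1/8·426/47=-300/47
M: M0=0, M1=-300/47, M2=426/47, M3=0
seg 0: a=-3, c=M0/2=0, d=(M1−M0)/(6·3)=-50/141, b=Δ0−h0·(2M0+M1)/6=244/47
seg 1: a=3, c=M1/2=-150/47, d=(M2−M1)/(6·1)=121/47, b=Δ1−h1·(2M1+M2)/6=-206/47
seg 2: a=-2, c=M2/2=213/47, d=(M3−M2)/(6·2)=-71/94, b=Δ2−h2·(2M2+M3)/6=-143/47
t_q=9/4 → seg 0, τ=9/4; S=-3+244/47·τ+0·τ²+-50/141·τ³=6981/1504

  seg 0: a=-3 b=244/47 c=0 d=-50/141
  seg 1: a=3 b=-206/47 c=-150/47 d=121/47
  seg 2: a=-2 b=-143/47 c=213/47 d=-71/94
S(9/4) = 6981/1504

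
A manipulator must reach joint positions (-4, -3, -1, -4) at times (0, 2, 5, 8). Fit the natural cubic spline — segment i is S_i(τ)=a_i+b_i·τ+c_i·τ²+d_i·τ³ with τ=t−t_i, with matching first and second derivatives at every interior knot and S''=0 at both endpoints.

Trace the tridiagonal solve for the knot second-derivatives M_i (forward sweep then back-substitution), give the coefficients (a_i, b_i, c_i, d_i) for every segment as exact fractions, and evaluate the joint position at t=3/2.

  seg 0: a=-4 b=83/222 c=0 d=7/222
  seg 1: a=-3 b=167/222 c=7/37 d=-145/1998
  seg 2: a=-1 b=-8/111 c=-103/222 d=103/1998
S(3/2) = -1973/592

Δ: Δ0=1/2, Δ1=2/3, Δ2=-1
row 1: diag=10, rhs=1; c'=3/10, d'=1/10
row 2: denom=12−3·3/10=111/10; d'=(-10−3·1/10)/(111/10)=-103/111
back: M2=-103/111
back: M1=1/10−3/10·-103/111=14/37
M: M0=0, M1=14/37, M2=-103/111, M3=0
seg 0: a=-4, c=M0/2=0, d=(M1−M0)/(6·2)=7/222, b=Δ0−h0·(2M0+M1)/6=83/222
seg 1: a=-3, c=M1/2=7/37, d=(M2−M1)/(6·3)=-145/1998, b=Δ1−h1·(2M1+M2)/6=167/222
seg 2: a=-1, c=M2/2=-103/222, d=(M3−M2)/(6·3)=103/1998, b=Δ2−h2·(2M2+M3)/6=-8/111
t_q=3/2 → seg 0, τ=3/2; S=-4+83/222·τ+0·τ²+7/222·τ³=-1973/592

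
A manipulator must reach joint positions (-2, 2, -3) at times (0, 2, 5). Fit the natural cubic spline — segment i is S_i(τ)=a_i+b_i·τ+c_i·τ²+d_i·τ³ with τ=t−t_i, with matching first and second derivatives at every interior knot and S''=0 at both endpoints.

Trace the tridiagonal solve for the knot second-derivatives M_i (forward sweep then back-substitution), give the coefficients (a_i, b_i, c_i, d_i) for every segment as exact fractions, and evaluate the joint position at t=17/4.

  seg 0: a=-2 b=41/15 c=0 d=-11/60
  seg 1: a=2 b=8/15 c=-11/10 d=11/90
S(17/4) = -125/128

Δ: Δ0=2, Δ1=-5/3
row 1: diag=10, rhs=-22; c'=3/10, d'=-11/5
back: M1=-11/5
M: M0=0, M1=-11/5, M2=0
seg 0: a=-2, c=M0/2=0, d=(M1−M0)/(6·2)=-11/60, b=Δ0−h0·(2M0+M1)/6=41/15
seg 1: a=2, c=M1/2=-11/10, d=(M2−M1)/(6·3)=11/90, b=Δ1−h1·(2M1+M2)/6=8/15
t_q=17/4 → seg 1, τ=9/4; S=2+8/15·τ+-11/10·τ²+11/90·τ³=-125/128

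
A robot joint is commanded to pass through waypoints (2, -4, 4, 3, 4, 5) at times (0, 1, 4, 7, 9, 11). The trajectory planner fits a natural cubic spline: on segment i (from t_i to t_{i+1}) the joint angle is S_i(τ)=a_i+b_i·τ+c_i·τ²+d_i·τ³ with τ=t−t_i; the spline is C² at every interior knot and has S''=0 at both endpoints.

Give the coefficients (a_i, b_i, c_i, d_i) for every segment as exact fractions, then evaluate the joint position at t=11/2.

Δ: Δ0=-6, Δ1=8/3, Δ2=-1/3, Δ3=1/2, Δ4=1/2
row 1: diag=8, rhs=52; c'=3/8, d'=13/2
row 2: denom=12−3·3/8=87/8; d'=(-18−3·13/2)/(87/8)=-100/29
row 3: denom=10−3·8/29=266/29; d'=(5−3·-100/29)/(266/29)=445/266
row 4: denom=8−2·29/133=1006/133; d'=(0−2·445/266)/(1006/133)=-445/1006
back: M4=-445/1006
back: M3=445/266−29/133·-445/1006=890/503
back: M2=-100/29−8/29·890/503=-1980/503
back: M1=13/2−3/8·-1980/503=4012/503
M: M0=0, M1=4012/503, M2=-1980/503, M3=890/503, M4=-445/1006, M5=0
seg 0: a=2, c=M0/2=0, d=(M1−M0)/(6·1)=2006/1509, b=Δ0−h0·(2M0+M1)/6=-11060/1509
seg 1: a=-4, c=M1/2=2006/503, d=(M2−M1)/(6·3)=-2996/4527, b=Δ1−h1·(2M1+M2)/6=-5042/1509
seg 2: a=4, c=M2/2=-990/503, d=(M3−M2)/(6·3)=1435/4527, b=Δ2−h2·(2M2+M3)/6=4102/1509
seg 3: a=3, c=M3/2=445/503, d=(M4−M3)/(6·2)=-2225/12072, b=Δ3−h3·(2M3+M4)/6=-803/1509
seg 4: a=4, c=M4/2=-445/2012, d=(M5−M4)/(6·2)=445/12072, b=Δ4−h4·(2M4+M5)/6=2399/3018
t_q=11/2 → seg 2, τ=3/2; S=4+4102/1509·τ+-990/503·τ²+1435/4527·τ³=18989/4024

  seg 0: a=2 b=-11060/1509 c=0 d=2006/1509
  seg 1: a=-4 b=-5042/1509 c=2006/503 d=-2996/4527
  seg 2: a=4 b=4102/1509 c=-990/503 d=1435/4527
  seg 3: a=3 b=-803/1509 c=445/503 d=-2225/12072
  seg 4: a=4 b=2399/3018 c=-445/2012 d=445/12072
S(11/2) = 18989/4024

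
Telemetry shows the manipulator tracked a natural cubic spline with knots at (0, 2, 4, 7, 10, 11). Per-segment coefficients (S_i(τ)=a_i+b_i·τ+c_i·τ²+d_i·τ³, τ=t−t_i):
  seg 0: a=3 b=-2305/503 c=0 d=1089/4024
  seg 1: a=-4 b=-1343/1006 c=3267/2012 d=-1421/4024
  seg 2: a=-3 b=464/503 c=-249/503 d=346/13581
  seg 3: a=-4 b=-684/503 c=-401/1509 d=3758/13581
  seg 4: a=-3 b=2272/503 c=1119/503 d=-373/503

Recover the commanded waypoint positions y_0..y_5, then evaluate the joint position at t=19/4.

y_0=3 y_1=-4 y_2=-3 y_3=-4 y_4=-3 y_5=3
S(19/4) = -41461/16096

y_0 = S_0(0) = a_0 = 3
y_1 = S_1(0) = a_1 = -4
y_2 = S_2(0) = a_2 = -3
y_3 = S_3(0) = a_3 = -4
y_4 = S_4(0) = a_4 = -3
y_5 = S_4(1) = 3
t_q=19/4 is in segment 2 (τ=3/4); S_2(τ)=-41461/16096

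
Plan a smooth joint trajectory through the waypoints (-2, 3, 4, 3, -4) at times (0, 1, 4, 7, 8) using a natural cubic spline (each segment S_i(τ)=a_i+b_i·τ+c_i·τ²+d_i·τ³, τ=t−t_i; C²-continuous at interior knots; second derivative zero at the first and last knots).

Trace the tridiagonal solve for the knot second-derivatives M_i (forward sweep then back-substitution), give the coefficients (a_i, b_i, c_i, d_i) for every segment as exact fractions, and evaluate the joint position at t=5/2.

  seg 0: a=-2 b=595/104 c=0 d=-75/104
  seg 1: a=3 b=185/52 c=-225/104 d=1019/2808
  seg 2: a=4 b=3/8 c=43/39 d=-1253/2808
  seg 3: a=3 b=-263/52 c=-303/104 d=101/104
S(5/2) = 3905/832

Δ: Δ0=5, Δ1=1/3, Δ2=-1/3, Δ3=-7
row 1: diag=8, rhs=-28; c'=3/8, d'=-7/2
row 2: denom=12−3·3/8=87/8; d'=(-4−3·-7/2)/(87/8)=52/87
row 3: denom=8−3·8/29=208/29; d'=(-40−3·52/87)/(208/29)=-303/52
back: M3=-303/52
back: M2=52/87−8/29·-303/52=86/39
back: M1=-7/2−3/8·86/39=-225/52
M: M0=0, M1=-225/52, M2=86/39, M3=-303/52, M4=0
seg 0: a=-2, c=M0/2=0, d=(M1−M0)/(6·1)=-75/104, b=Δ0−h0·(2M0+M1)/6=595/104
seg 1: a=3, c=M1/2=-225/104, d=(M2−M1)/(6·3)=1019/2808, b=Δ1−h1·(2M1+M2)/6=185/52
seg 2: a=4, c=M2/2=43/39, d=(M3−M2)/(6·3)=-1253/2808, b=Δ2−h2·(2M2+M3)/6=3/8
seg 3: a=3, c=M3/2=-303/104, d=(M4−M3)/(6·1)=101/104, b=Δ3−h3·(2M3+M4)/6=-263/52
t_q=5/2 → seg 1, τ=3/2; S=3+185/52·τ+-225/104·τ²+1019/2808·τ³=3905/832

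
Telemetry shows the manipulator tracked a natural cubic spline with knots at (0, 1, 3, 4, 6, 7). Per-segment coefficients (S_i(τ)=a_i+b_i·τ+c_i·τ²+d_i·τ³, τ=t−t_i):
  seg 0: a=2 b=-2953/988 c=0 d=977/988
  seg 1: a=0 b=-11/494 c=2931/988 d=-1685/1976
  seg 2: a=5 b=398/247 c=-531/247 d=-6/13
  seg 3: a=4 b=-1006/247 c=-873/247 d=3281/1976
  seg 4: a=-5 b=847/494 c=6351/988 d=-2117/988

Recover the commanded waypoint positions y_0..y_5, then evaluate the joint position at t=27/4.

y_0 = S_0(0) = a_0 = 2
y_1 = S_1(0) = a_1 = 0
y_2 = S_2(0) = a_2 = 5
y_3 = S_3(0) = a_3 = 4
y_4 = S_4(0) = a_4 = -5
y_5 = S_4(1) = 1
t_q=27/4 is in segment 4 (τ=3/4); S_4(τ)=-63371/63232

y_0=2 y_1=0 y_2=5 y_3=4 y_4=-5 y_5=1
S(27/4) = -63371/63232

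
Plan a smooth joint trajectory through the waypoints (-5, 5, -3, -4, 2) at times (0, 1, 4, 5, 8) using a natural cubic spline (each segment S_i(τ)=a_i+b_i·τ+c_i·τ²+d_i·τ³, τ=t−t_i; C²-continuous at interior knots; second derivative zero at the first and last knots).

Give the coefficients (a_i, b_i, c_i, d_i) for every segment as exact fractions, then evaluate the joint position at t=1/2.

Δ: Δ0=10, Δ1=-8/3, Δ2=-1, Δ3=2
row 1: diag=8, rhs=-76; c'=3/8, d'=-19/2
row 2: denom=8−3·3/8=55/8; d'=(10−3·-19/2)/(55/8)=28/5
row 3: denom=8−1·8/55=432/55; d'=(18−1·28/5)/(432/55)=341/216
back: M3=341/216
back: M2=28/5−8/55·341/216=145/27
back: M1=-19/2−3/8·145/27=-829/72
M: M0=0, M1=-829/72, M2=145/27, M3=341/216, M4=0
seg 0: a=-5, c=M0/2=0, d=(M1−M0)/(6·1)=-829/432, b=Δ0−h0·(2M0+M1)/6=5149/432
seg 1: a=5, c=M1/2=-829/144, d=(M2−M1)/(6·3)=3647/3888, b=Δ1−h1·(2M1+M2)/6=1331/216
seg 2: a=-3, c=M2/2=145/54, d=(M3−M2)/(6·1)=-91/144, b=Δ2−h2·(2M2+M3)/6=-1319/432
seg 3: a=-4, c=M3/2=341/432, d=(M4−M3)/(6·3)=-341/3888, b=Δ3−h3·(2M3+M4)/6=91/216
t_q=1/2 → seg 0, τ=1/2; S=-5+5149/432·τ+0·τ²+-829/432·τ³=829/1152

  seg 0: a=-5 b=5149/432 c=0 d=-829/432
  seg 1: a=5 b=1331/216 c=-829/144 d=3647/3888
  seg 2: a=-3 b=-1319/432 c=145/54 d=-91/144
  seg 3: a=-4 b=91/216 c=341/432 d=-341/3888
S(1/2) = 829/1152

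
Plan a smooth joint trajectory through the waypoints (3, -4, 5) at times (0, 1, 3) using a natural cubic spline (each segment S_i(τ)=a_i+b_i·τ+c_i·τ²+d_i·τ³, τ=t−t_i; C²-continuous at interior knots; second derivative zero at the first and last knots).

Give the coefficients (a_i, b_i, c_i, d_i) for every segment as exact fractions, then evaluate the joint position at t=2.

Δ: Δ0=-7, Δ1=9/2
row 1: diag=6, rhs=69; c'=1/3, d'=23/2
back: M1=23/2
M: M0=0, M1=23/2, M2=0
seg 0: a=3, c=M0/2=0, d=(M1−M0)/(6·1)=23/12, b=Δ0−h0·(2M0+M1)/6=-107/12
seg 1: a=-4, c=M1/2=23/4, d=(M2−M1)/(6·2)=-23/24, b=Δ1−h1·(2M1+M2)/6=-19/6
t_q=2 → seg 1, τ=1; S=-4+-19/6·τ+23/4·τ²+-23/24·τ³=-19/8

  seg 0: a=3 b=-107/12 c=0 d=23/12
  seg 1: a=-4 b=-19/6 c=23/4 d=-23/24
S(2) = -19/8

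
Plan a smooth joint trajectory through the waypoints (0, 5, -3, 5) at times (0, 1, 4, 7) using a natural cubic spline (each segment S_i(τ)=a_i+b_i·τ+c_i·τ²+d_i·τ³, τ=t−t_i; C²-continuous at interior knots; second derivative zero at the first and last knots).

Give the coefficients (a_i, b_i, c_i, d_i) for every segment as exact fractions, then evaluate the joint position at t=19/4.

Δ: Δ0=5, Δ1=-8/3, Δ2=8/3
row 1: diag=8, rhs=-46; c'=3/8, d'=-23/4
row 2: denom=12−3·3/8=87/8; d'=(32−3·-23/4)/(87/8)=394/87
back: M2=394/87
back: M1=-23/4−3/8·394/87=-216/29
M: M0=0, M1=-216/29, M2=394/87, M3=0
seg 0: a=0, c=M0/2=0, d=(M1−M0)/(6·1)=-36/29, b=Δ0−h0·(2M0+M1)/6=181/29
seg 1: a=5, c=M1/2=-108/29, d=(M2−M1)/(6·3)=521/783, b=Δ1−h1·(2M1+M2)/6=73/29
seg 2: a=-3, c=M2/2=197/87, d=(M3−M2)/(6·3)=-197/783, b=Δ2−h2·(2M2+M3)/6=-54/29
t_q=19/4 → seg 2, τ=3/4; S=-3+-54/29·τ+197/87·τ²+-197/783·τ³=-5993/1856

  seg 0: a=0 b=181/29 c=0 d=-36/29
  seg 1: a=5 b=73/29 c=-108/29 d=521/783
  seg 2: a=-3 b=-54/29 c=197/87 d=-197/783
S(19/4) = -5993/1856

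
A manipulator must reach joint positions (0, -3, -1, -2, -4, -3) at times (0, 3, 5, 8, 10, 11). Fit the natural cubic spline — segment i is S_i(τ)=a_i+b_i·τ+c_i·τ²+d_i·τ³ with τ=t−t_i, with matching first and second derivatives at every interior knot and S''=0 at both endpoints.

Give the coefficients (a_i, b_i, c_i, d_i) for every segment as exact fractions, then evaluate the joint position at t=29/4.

Δ: Δ0=-1, Δ1=1, Δ2=-1/3, Δ3=-1, Δ4=1
row 1: diag=10, rhs=12; c'=1/5, d'=6/5
row 2: denom=10−2·1/5=48/5; d'=(-8−2·6/5)/(48/5)=-13/12
row 3: denom=10−3·5/16=145/16; d'=(-4−3·-13/12)/(145/16)=-12/145
row 4: denom=6−2·32/145=806/145; d'=(12−2·-12/145)/(806/145)=882/403
back: M4=882/403
back: M3=-12/145−32/145·882/403=-228/403
back: M2=-13/12−5/16·-228/403=-1096/1209
back: M1=6/5−1/5·-1096/1209=1670/1209
M: M0=0, M1=1670/1209, M2=-1096/1209, M3=-228/403, M4=882/403, M5=0
seg 0: a=0, c=M0/2=0, d=(M1−M0)/(6·3)=835/10881, b=Δ0−h0·(2M0+M1)/6=-2044/1209
seg 1: a=-3, c=M1/2=835/1209, d=(M2−M1)/(6·2)=-461/2418, b=Δ1−h1·(2M1+M2)/6=461/1209
seg 2: a=-1, c=M2/2=-548/1209, d=(M3−M2)/(6·3)=206/10881, b=Δ2−h2·(2M2+M3)/6=345/403
seg 3: a=-2, c=M3/2=-114/403, d=(M4−M3)/(6·2)=185/806, b=Δ3−h3·(2M3+M4)/6=-545/403
seg 4: a=-4, c=M4/2=441/403, d=(M5−M4)/(6·1)=-147/403, b=Δ4−h4·(2M4+M5)/6=109/403
t_q=29/4 → seg 2, τ=9/4; S=-1+345/403·τ+-548/1209·τ²+206/10881·τ³=-14867/12896

  seg 0: a=0 b=-2044/1209 c=0 d=835/10881
  seg 1: a=-3 b=461/1209 c=835/1209 d=-461/2418
  seg 2: a=-1 b=345/403 c=-548/1209 d=206/10881
  seg 3: a=-2 b=-545/403 c=-114/403 d=185/806
  seg 4: a=-4 b=109/403 c=441/403 d=-147/403
S(29/4) = -14867/12896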